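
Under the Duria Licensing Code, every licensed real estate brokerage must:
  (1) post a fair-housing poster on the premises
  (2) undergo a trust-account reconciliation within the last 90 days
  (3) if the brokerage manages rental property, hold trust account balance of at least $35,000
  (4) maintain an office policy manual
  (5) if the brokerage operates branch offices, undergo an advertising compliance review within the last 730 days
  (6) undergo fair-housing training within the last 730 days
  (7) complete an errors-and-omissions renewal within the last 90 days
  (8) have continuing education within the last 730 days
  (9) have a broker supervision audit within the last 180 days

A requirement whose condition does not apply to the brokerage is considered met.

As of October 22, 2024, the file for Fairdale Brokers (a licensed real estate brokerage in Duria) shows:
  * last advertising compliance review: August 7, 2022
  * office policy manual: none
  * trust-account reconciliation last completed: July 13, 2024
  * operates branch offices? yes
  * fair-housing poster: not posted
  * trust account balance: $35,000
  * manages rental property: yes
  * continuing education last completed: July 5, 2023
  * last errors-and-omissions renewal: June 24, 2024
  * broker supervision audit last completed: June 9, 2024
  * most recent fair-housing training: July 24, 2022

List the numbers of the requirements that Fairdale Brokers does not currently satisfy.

1. fair-housing poster absent → not met
2. trust-account reconciliation 101 days ago vs limit 90 → not met
3. condition 'manages rental property' holds; trust account balance $35,000 ≥ $35,000 → met
4. office policy manual absent → not met
5. condition 'operates branch offices' holds; advertising compliance review 807 days ago vs limit 730 → not met
6. fair-housing training 821 days ago vs limit 730 → not met
7. errors-and-omissions renewal 120 days ago vs limit 90 → not met
8. continuing education 475 days ago vs limit 730 → met
9. broker supervision audit 135 days ago vs limit 180 → met
Not met: 1, 2, 4, 5, 6, 7

1, 2, 4, 5, 6, 7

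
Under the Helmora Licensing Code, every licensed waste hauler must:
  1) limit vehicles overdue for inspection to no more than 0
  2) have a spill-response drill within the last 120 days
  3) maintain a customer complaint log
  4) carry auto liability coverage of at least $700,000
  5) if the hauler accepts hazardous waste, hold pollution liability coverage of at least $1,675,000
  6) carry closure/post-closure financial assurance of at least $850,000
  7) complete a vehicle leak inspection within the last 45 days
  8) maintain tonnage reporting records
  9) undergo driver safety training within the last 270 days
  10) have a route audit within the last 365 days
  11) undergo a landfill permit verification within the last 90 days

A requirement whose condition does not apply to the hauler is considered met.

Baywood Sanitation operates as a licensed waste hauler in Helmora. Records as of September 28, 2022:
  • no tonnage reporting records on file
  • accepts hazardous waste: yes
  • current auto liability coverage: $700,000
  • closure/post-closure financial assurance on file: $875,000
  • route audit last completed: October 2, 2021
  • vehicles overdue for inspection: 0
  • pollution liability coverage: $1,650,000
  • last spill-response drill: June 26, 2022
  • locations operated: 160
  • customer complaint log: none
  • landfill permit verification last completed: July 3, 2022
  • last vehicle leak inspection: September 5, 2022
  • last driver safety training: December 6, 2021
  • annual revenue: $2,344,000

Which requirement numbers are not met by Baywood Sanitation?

1. vehicles overdue for inspection 0 ≤ 0 → met
2. spill-response drill 94 days ago vs limit 120 → met
3. customer complaint log absent → not met
4. auto liability coverage $700,000 ≥ $700,000 → met
5. condition 'accepts hazardous waste' holds; pollution liability coverage $1,650,000 < $1,675,000 → not met
6. closure/post-closure financial assurance $875,000 ≥ $850,000 → met
7. vehicle leak inspection 23 days ago vs limit 45 → met
8. tonnage reporting records absent → not met
9. driver safety training 296 days ago vs limit 270 → not met
10. route audit 361 days ago vs limit 365 → met
11. landfill permit verification 87 days ago vs limit 90 → met
Not met: 3, 5, 8, 9

3, 5, 8, 9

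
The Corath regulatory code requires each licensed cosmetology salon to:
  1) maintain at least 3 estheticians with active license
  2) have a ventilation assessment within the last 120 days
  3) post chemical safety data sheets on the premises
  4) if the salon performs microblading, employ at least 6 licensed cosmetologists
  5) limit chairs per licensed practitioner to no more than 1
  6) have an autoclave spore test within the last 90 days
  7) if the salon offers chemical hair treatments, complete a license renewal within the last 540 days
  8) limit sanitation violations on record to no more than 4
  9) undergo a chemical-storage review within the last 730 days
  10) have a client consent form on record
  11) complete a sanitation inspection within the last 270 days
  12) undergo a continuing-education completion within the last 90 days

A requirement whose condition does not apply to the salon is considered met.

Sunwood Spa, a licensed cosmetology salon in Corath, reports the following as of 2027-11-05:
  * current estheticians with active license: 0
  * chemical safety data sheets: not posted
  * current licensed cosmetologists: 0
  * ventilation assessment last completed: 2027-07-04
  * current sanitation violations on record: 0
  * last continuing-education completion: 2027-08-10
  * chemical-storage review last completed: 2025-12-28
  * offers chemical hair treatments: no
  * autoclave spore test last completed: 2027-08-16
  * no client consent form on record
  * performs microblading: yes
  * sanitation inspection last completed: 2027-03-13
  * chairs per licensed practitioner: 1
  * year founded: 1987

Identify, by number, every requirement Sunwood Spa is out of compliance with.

1. estheticians with active license 0 < 3 → not met
2. ventilation assessment 124 days ago vs limit 120 → not met
3. chemical safety data sheets absent → not met
4. condition 'performs microblading' holds; licensed cosmetologists 0 < 6 → not met
5. chairs per licensed practitioner 1 ≤ 1 → met
6. autoclave spore test 81 days ago vs limit 90 → met
7. condition 'offers chemical hair treatments' does not hold → requirement n/a → met
8. sanitation violations on record 0 ≤ 4 → met
9. chemical-storage review 677 days ago vs limit 730 → met
10. client consent form absent → not met
11. sanitation inspection 237 days ago vs limit 270 → met
12. continuing-education completion 87 days ago vs limit 90 → met
Not met: 1, 2, 3, 4, 10

1, 2, 3, 4, 10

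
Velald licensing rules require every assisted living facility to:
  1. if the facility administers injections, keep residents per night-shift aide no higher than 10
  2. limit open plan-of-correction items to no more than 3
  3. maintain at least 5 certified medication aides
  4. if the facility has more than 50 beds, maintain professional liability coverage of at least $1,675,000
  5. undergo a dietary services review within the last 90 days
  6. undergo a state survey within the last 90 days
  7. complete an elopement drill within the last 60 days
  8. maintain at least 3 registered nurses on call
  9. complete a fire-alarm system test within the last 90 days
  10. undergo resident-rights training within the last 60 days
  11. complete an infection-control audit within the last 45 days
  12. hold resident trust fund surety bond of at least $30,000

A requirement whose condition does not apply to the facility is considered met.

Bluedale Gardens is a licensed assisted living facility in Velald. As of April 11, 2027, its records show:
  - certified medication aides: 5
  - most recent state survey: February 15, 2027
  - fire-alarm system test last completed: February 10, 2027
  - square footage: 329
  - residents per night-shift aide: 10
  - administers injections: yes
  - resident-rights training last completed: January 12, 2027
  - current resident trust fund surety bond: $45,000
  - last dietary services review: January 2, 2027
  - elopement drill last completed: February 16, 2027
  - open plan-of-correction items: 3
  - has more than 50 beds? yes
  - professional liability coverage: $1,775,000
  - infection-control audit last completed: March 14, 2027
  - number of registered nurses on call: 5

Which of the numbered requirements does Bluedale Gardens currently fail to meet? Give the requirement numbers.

1. condition 'administers injections' holds; residents per night-shift aide 10 ≤ 10 → met
2. open plan-of-correction items 3 ≤ 3 → met
3. certified medication aides 5 ≥ 5 → met
4. condition 'has more than 50 beds' holds; professional liability coverage $1,775,000 ≥ $1,675,000 → met
5. dietary services review 99 days ago vs limit 90 → not met
6. state survey 55 days ago vs limit 90 → met
7. elopement drill 54 days ago vs limit 60 → met
8. registered nurses on call 5 ≥ 3 → met
9. fire-alarm system test 60 days ago vs limit 90 → met
10. resident-rights training 89 days ago vs limit 60 → not met
11. infection-control audit 28 days ago vs limit 45 → met
12. resident trust fund surety bond $45,000 ≥ $30,000 → met
Not met: 5, 10

5, 10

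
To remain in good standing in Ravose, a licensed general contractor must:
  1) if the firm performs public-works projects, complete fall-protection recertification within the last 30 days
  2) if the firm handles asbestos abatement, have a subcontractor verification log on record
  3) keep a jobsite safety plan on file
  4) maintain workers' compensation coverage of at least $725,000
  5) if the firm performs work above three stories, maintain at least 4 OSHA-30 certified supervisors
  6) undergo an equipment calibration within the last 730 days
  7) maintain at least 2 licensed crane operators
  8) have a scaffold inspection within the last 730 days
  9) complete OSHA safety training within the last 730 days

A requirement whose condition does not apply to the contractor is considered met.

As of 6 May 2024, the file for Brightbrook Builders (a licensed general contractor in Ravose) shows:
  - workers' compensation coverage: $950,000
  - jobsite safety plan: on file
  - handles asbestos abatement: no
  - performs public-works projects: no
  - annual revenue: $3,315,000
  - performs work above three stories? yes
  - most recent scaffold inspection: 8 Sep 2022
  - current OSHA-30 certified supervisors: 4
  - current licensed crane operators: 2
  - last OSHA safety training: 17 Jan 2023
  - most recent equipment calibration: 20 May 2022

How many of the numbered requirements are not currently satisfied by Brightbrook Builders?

1. condition 'performs public-works projects' does not hold → requirement n/a → met
2. condition 'handles asbestos abatement' does not hold → requirement n/a → met
3. jobsite safety plan present → met
4. workers' compensation coverage $950,000 ≥ $725,000 → met
5. condition 'performs work above three stories' holds; OSHA-30 certified supervisors 4 ≥ 4 → met
6. equipment calibration 717 days ago vs limit 730 → met
7. licensed crane operators 2 ≥ 2 → met
8. scaffold inspection 606 days ago vs limit 730 → met
9. OSHA safety training 475 days ago vs limit 730 → met
Not met: 0 of 9

0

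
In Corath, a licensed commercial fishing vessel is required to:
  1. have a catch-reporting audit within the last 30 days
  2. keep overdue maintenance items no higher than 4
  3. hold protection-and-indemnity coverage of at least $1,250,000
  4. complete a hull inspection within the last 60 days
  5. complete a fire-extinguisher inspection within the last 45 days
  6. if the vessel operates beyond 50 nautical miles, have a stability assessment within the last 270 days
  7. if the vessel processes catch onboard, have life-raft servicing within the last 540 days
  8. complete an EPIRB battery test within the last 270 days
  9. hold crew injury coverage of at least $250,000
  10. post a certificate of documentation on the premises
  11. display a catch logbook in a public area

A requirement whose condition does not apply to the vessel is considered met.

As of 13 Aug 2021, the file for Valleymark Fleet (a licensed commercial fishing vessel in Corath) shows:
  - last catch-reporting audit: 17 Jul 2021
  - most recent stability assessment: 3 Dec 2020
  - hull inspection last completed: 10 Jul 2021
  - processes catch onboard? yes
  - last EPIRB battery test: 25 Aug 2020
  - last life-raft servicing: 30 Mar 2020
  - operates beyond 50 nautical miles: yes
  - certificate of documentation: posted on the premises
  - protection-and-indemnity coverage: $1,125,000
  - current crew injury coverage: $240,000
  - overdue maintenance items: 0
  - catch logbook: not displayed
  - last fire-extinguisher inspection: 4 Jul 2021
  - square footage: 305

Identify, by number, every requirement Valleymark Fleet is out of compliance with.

3, 8, 9, 11

1. catch-reporting audit 27 days ago vs limit 30 → met
2. overdue maintenance items 0 ≤ 4 → met
3. protection-and-indemnity coverage $1,125,000 < $1,250,000 → not met
4. hull inspection 34 days ago vs limit 60 → met
5. fire-extinguisher inspection 40 days ago vs limit 45 → met
6. condition 'operates beyond 50 nautical miles' holds; stability assessment 253 days ago vs limit 270 → met
7. condition 'processes catch onboard' holds; life-raft servicing 501 days ago vs limit 540 → met
8. EPIRB battery test 353 days ago vs limit 270 → not met
9. crew injury coverage $240,000 < $250,000 → not met
10. certificate of documentation present → met
11. catch logbook absent → not met
Not met: 3, 8, 9, 11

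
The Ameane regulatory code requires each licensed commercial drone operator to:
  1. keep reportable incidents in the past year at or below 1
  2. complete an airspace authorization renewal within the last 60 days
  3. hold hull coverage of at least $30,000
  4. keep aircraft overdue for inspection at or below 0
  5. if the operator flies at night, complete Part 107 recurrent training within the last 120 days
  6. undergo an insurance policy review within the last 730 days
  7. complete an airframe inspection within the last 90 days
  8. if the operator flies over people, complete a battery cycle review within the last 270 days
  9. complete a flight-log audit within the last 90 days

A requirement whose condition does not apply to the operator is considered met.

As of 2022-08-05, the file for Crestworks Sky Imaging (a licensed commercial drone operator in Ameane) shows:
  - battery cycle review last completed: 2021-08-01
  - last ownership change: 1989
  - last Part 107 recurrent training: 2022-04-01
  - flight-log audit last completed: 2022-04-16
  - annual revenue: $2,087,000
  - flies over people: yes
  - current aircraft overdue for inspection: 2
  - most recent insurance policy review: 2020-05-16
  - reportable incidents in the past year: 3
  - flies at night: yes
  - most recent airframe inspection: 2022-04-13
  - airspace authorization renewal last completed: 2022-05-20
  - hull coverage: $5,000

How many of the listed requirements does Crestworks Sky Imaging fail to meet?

9

1. reportable incidents in the past year 3 > 1 → not met
2. airspace authorization renewal 77 days ago vs limit 60 → not met
3. hull coverage $5,000 < $30,000 → not met
4. aircraft overdue for inspection 2 > 0 → not met
5. condition 'flies at night' holds; Part 107 recurrent training 126 days ago vs limit 120 → not met
6. insurance policy review 811 days ago vs limit 730 → not met
7. airframe inspection 114 days ago vs limit 90 → not met
8. condition 'flies over people' holds; battery cycle review 369 days ago vs limit 270 → not met
9. flight-log audit 111 days ago vs limit 90 → not met
Not met: 9 of 9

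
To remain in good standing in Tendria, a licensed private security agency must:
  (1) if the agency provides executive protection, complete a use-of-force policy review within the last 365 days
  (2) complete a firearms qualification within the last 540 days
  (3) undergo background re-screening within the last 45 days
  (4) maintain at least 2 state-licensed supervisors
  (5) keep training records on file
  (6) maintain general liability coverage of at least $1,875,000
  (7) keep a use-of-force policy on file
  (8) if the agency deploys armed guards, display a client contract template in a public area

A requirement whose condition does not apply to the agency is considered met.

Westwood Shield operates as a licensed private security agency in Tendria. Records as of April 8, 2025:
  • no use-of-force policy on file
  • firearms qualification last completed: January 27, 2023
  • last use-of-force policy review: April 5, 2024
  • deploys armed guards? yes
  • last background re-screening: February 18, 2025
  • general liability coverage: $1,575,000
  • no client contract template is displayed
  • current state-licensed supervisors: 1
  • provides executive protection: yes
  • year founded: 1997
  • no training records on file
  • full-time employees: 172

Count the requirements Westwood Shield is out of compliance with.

8

1. condition 'provides executive protection' holds; use-of-force policy review 368 days ago vs limit 365 → not met
2. firearms qualification 802 days ago vs limit 540 → not met
3. background re-screening 49 days ago vs limit 45 → not met
4. state-licensed supervisors 1 < 2 → not met
5. training records absent → not met
6. general liability coverage $1,575,000 < $1,875,000 → not met
7. use-of-force policy absent → not met
8. condition 'deploys armed guards' holds; client contract template absent → not met
Not met: 8 of 8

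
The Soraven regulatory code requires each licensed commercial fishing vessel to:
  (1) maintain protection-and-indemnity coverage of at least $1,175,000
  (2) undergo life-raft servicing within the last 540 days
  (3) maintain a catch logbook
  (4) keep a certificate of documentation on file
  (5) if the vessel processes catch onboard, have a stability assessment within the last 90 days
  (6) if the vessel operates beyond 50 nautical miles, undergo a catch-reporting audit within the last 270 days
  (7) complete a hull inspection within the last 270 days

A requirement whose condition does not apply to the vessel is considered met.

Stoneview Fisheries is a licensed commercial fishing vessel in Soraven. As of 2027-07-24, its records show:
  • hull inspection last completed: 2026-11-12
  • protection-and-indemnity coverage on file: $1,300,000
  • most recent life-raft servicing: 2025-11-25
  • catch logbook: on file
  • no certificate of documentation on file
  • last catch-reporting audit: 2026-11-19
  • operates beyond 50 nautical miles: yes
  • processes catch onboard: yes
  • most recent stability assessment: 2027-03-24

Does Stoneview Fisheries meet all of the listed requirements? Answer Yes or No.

1. protection-and-indemnity coverage $1,300,000 ≥ $1,175,000 → met
2. life-raft servicing 606 days ago vs limit 540 → not met
3. catch logbook present → met
4. certificate of documentation absent → not met
5. condition 'processes catch onboard' holds; stability assessment 122 days ago vs limit 90 → not met
6. condition 'operates beyond 50 nautical miles' holds; catch-reporting audit 247 days ago vs limit 270 → met
7. hull inspection 254 days ago vs limit 270 → met
Not met: 2, 4, 5

No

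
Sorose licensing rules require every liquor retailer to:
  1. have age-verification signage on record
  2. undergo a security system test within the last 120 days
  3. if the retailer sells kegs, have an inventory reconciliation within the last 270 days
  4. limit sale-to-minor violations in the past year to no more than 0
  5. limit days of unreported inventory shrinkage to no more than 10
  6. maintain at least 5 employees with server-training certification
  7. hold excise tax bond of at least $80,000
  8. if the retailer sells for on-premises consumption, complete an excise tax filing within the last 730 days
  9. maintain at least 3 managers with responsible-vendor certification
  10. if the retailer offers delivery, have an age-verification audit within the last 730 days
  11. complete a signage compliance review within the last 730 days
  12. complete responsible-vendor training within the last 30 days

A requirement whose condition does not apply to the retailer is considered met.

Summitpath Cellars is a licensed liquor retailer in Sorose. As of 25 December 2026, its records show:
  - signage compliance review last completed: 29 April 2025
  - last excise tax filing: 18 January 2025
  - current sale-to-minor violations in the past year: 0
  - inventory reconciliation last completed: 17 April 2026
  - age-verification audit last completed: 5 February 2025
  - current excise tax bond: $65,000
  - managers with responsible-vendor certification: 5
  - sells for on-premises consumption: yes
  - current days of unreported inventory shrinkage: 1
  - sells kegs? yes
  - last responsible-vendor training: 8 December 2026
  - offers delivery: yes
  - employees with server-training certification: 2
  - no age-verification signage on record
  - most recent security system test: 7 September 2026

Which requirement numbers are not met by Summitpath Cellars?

1. age-verification signage absent → not met
2. security system test 109 days ago vs limit 120 → met
3. condition 'sells kegs' holds; inventory reconciliation 252 days ago vs limit 270 → met
4. sale-to-minor violations in the past year 0 ≤ 0 → met
5. days of unreported inventory shrinkage 1 ≤ 10 → met
6. employees with server-training certification 2 < 5 → not met
7. excise tax bond $65,000 < $80,000 → not met
8. condition 'sells for on-premises consumption' holds; excise tax filing 706 days ago vs limit 730 → met
9. managers with responsible-vendor certification 5 ≥ 3 → met
10. condition 'offers delivery' holds; age-verification audit 688 days ago vs limit 730 → met
11. signage compliance review 605 days ago vs limit 730 → met
12. responsible-vendor training 17 days ago vs limit 30 → met
Not met: 1, 6, 7

1, 6, 7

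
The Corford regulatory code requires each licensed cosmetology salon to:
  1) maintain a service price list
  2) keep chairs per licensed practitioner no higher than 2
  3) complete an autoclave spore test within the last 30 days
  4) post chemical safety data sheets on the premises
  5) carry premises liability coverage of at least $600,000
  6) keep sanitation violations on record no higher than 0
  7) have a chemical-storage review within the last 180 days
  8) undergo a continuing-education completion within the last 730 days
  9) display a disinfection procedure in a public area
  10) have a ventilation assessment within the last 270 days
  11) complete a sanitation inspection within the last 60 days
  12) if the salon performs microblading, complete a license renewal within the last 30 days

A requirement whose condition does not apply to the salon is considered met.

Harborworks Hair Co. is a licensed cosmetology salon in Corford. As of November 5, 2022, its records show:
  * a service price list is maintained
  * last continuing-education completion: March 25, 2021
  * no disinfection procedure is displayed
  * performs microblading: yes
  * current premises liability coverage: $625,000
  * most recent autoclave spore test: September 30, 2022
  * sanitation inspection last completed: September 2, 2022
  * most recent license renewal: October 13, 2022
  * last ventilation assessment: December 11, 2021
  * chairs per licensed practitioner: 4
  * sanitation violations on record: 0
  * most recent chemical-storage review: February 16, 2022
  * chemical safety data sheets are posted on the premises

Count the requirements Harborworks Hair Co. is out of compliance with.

1. service price list present → met
2. chairs per licensed practitioner 4 > 2 → not met
3. autoclave spore test 36 days ago vs limit 30 → not met
4. chemical safety data sheets present → met
5. premises liability coverage $625,000 ≥ $600,000 → met
6. sanitation violations on record 0 ≤ 0 → met
7. chemical-storage review 262 days ago vs limit 180 → not met
8. continuing-education completion 590 days ago vs limit 730 → met
9. disinfection procedure absent → not met
10. ventilation assessment 329 days ago vs limit 270 → not met
11. sanitation inspection 64 days ago vs limit 60 → not met
12. condition 'performs microblading' holds; license renewal 23 days ago vs limit 30 → met
Not met: 6 of 12

6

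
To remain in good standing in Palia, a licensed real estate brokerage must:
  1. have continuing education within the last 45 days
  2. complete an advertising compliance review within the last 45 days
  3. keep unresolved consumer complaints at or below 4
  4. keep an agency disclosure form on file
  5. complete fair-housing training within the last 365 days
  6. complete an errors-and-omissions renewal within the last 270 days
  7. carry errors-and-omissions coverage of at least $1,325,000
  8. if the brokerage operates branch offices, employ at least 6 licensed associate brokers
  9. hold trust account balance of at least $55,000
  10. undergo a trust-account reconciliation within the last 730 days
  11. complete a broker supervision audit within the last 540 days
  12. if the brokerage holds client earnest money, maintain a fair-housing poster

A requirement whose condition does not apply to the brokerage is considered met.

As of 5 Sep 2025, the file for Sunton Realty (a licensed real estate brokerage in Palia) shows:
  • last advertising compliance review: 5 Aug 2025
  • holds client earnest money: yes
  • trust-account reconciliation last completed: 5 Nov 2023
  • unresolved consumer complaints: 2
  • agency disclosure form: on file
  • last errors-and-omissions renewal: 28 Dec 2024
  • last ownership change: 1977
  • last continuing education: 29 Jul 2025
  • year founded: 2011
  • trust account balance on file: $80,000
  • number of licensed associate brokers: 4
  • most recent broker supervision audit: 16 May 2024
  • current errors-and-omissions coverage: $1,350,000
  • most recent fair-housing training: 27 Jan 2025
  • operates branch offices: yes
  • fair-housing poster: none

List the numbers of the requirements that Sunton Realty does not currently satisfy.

1. continuing education 38 days ago vs limit 45 → met
2. advertising compliance review 31 days ago vs limit 45 → met
3. unresolved consumer complaints 2 ≤ 4 → met
4. agency disclosure form present → met
5. fair-housing training 221 days ago vs limit 365 → met
6. errors-and-omissions renewal 251 days ago vs limit 270 → met
7. errors-and-omissions coverage $1,350,000 ≥ $1,325,000 → met
8. condition 'operates branch offices' holds; licensed associate brokers 4 < 6 → not met
9. trust account balance $80,000 ≥ $55,000 → met
10. trust-account reconciliation 670 days ago vs limit 730 → met
11. broker supervision audit 477 days ago vs limit 540 → met
12. condition 'holds client earnest money' holds; fair-housing poster absent → not met
Not met: 8, 12

8, 12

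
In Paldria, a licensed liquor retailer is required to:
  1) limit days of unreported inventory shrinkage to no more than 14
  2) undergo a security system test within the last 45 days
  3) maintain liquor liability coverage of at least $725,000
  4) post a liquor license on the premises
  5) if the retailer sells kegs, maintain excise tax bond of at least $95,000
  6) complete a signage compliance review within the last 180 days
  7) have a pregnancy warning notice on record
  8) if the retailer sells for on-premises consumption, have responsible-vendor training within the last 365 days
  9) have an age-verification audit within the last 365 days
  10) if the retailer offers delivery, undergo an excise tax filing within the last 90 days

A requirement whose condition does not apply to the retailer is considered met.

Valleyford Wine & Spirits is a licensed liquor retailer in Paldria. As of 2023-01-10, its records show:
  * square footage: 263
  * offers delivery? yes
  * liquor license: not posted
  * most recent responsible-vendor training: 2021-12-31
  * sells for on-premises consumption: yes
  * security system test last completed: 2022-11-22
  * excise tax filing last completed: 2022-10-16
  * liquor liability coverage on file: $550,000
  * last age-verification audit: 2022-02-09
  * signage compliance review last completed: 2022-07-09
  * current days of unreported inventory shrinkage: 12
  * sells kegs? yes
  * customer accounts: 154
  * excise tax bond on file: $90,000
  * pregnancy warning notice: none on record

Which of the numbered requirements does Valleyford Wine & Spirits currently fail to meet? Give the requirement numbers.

1. days of unreported inventory shrinkage 12 ≤ 14 → met
2. security system test 49 days ago vs limit 45 → not met
3. liquor liability coverage $550,000 < $725,000 → not met
4. liquor license absent → not met
5. condition 'sells kegs' holds; excise tax bond $90,000 < $95,000 → not met
6. signage compliance review 185 days ago vs limit 180 → not met
7. pregnancy warning notice absent → not met
8. condition 'sells for on-premises consumption' holds; responsible-vendor training 375 days ago vs limit 365 → not met
9. age-verification audit 335 days ago vs limit 365 → met
10. condition 'offers delivery' holds; excise tax filing 86 days ago vs limit 90 → met
Not met: 2, 3, 4, 5, 6, 7, 8

2, 3, 4, 5, 6, 7, 8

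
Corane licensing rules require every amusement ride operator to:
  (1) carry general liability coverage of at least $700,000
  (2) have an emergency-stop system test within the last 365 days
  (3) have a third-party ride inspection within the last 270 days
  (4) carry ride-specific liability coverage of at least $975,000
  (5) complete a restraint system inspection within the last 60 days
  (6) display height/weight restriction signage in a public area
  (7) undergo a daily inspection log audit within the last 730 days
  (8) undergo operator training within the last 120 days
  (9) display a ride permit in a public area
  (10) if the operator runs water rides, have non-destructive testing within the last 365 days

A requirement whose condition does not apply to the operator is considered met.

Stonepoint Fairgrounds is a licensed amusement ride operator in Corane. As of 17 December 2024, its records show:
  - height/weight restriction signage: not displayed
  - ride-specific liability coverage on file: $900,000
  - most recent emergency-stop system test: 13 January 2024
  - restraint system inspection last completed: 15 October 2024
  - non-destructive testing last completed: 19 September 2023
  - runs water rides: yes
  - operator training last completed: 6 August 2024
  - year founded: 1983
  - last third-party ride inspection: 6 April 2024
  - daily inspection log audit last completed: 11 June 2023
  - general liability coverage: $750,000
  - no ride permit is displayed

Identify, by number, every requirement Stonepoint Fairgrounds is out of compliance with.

4, 5, 6, 8, 9, 10

1. general liability coverage $750,000 ≥ $700,000 → met
2. emergency-stop system test 339 days ago vs limit 365 → met
3. third-party ride inspection 255 days ago vs limit 270 → met
4. ride-specific liability coverage $900,000 < $975,000 → not met
5. restraint system inspection 63 days ago vs limit 60 → not met
6. height/weight restriction signage absent → not met
7. daily inspection log audit 555 days ago vs limit 730 → met
8. operator training 133 days ago vs limit 120 → not met
9. ride permit absent → not met
10. condition 'runs water rides' holds; non-destructive testing 455 days ago vs limit 365 → not met
Not met: 4, 5, 6, 8, 9, 10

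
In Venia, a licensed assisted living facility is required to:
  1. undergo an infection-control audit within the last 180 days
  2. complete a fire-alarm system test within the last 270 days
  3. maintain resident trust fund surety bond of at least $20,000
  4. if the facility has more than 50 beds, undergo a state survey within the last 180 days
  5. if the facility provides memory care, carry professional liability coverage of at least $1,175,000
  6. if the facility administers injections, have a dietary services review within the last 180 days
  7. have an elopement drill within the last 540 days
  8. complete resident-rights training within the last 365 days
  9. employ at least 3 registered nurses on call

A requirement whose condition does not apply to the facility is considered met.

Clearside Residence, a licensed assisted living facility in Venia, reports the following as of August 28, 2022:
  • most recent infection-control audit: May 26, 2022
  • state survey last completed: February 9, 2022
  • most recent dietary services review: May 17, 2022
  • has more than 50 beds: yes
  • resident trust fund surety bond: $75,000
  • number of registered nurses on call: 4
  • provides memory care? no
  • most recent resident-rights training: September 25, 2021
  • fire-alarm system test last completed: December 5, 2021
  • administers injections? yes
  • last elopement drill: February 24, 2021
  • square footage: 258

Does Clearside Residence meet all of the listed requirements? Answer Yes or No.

No

1. infection-control audit 94 days ago vs limit 180 → met
2. fire-alarm system test 266 days ago vs limit 270 → met
3. resident trust fund surety bond $75,000 ≥ $20,000 → met
4. condition 'has more than 50 beds' holds; state survey 200 days ago vs limit 180 → not met
5. condition 'provides memory care' does not hold → requirement n/a → met
6. condition 'administers injections' holds; dietary services review 103 days ago vs limit 180 → met
7. elopement drill 550 days ago vs limit 540 → not met
8. resident-rights training 337 days ago vs limit 365 → met
9. registered nurses on call 4 ≥ 3 → met
Not met: 4, 7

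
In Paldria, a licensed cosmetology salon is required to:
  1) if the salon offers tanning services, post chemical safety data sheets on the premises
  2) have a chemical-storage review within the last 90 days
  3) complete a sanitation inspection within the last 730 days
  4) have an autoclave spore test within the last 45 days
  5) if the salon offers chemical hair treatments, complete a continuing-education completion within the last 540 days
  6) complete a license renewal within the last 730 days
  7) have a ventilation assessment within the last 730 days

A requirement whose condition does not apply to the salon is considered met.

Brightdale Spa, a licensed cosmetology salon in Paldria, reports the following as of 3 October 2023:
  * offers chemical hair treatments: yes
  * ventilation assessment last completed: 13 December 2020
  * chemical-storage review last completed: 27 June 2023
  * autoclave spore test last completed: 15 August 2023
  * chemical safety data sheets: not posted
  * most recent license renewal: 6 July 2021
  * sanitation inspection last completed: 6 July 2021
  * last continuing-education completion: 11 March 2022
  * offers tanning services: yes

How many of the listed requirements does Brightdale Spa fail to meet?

1. condition 'offers tanning services' holds; chemical safety data sheets absent → not met
2. chemical-storage review 98 days ago vs limit 90 → not met
3. sanitation inspection 819 days ago vs limit 730 → not met
4. autoclave spore test 49 days ago vs limit 45 → not met
5. condition 'offers chemical hair treatments' holds; continuing-education completion 571 days ago vs limit 540 → not met
6. license renewal 819 days ago vs limit 730 → not met
7. ventilation assessment 1024 days ago vs limit 730 → not met
Not met: 7 of 7

7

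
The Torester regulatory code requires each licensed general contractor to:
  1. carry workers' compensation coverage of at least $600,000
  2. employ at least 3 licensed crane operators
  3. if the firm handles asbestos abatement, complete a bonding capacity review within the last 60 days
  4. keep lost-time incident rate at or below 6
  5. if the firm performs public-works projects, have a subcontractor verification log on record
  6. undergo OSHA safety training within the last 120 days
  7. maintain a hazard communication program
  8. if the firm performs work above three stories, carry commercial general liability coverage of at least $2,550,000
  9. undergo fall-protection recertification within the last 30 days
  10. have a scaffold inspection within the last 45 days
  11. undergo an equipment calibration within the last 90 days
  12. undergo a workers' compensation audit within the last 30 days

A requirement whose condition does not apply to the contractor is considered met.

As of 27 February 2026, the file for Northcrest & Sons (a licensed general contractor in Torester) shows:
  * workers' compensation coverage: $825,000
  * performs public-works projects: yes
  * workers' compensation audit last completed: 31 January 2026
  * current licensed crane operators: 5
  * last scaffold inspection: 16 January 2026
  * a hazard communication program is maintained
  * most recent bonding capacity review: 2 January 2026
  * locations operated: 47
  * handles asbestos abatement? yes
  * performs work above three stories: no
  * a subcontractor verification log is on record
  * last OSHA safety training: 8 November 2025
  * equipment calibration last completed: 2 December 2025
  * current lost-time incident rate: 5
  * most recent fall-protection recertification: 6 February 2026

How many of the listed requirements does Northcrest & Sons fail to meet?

0

1. workers' compensation coverage $825,000 ≥ $600,000 → met
2. licensed crane operators 5 ≥ 3 → met
3. condition 'handles asbestos abatement' holds; bonding capacity review 56 days ago vs limit 60 → met
4. lost-time incident rate 5 ≤ 6 → met
5. condition 'performs public-works projects' holds; subcontractor verification log present → met
6. OSHA safety training 111 days ago vs limit 120 → met
7. hazard communication program present → met
8. condition 'performs work above three stories' does not hold → requirement n/a → met
9. fall-protection recertification 21 days ago vs limit 30 → met
10. scaffold inspection 42 days ago vs limit 45 → met
11. equipment calibration 87 days ago vs limit 90 → met
12. workers' compensation audit 27 days ago vs limit 30 → met
Not met: 0 of 12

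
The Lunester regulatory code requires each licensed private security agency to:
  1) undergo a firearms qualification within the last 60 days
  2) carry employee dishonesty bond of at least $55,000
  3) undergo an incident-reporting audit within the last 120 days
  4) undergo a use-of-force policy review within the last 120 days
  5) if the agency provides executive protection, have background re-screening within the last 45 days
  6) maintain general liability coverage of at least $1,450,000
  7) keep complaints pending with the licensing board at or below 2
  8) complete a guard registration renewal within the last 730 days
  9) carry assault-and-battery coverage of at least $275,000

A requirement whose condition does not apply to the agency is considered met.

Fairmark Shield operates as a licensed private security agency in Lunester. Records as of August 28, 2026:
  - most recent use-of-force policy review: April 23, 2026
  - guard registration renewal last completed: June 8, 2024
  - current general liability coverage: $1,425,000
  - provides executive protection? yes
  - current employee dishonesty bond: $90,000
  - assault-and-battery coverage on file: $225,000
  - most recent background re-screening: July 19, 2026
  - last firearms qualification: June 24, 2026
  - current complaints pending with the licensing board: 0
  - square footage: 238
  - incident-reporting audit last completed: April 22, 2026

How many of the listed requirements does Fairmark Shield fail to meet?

1. firearms qualification 65 days ago vs limit 60 → not met
2. employee dishonesty bond $90,000 ≥ $55,000 → met
3. incident-reporting audit 128 days ago vs limit 120 → not met
4. use-of-force policy review 127 days ago vs limit 120 → not met
5. condition 'provides executive protection' holds; background re-screening 40 days ago vs limit 45 → met
6. general liability coverage $1,425,000 < $1,450,000 → not met
7. complaints pending with the licensing board 0 ≤ 2 → met
8. guard registration renewal 811 days ago vs limit 730 → not met
9. assault-and-battery coverage $225,000 < $275,000 → not met
Not met: 6 of 9

6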